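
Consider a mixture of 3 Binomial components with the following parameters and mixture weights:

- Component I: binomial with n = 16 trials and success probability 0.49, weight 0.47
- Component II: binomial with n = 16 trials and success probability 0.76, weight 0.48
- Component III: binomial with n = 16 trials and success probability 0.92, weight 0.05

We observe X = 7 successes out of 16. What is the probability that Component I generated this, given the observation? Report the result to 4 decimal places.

By Bayes' theorem, P(k | x) = w_k f_k(x) / Σ_j w_j f_j(x).
Binomial probabilities:
  f_I = C(16,7)·0.49^7·0.51^9 = 11440·0.00678223·0.00233417 = 0.181105
  f_II = C(16,7)·0.76^7·0.24^9 = 11440·0.146452·2.64181e-06 = 0.00442611
  f_III = C(16,7)·0.92^7·0.08^9 = 11440·0.557847·1.34218e-10 = 8.56546e-07
Multiply by the mixture weights:
  w_I·f_I = 0.47 × 0.181105 = 0.0851193
  w_II·f_II = 0.48 × 0.00442611 = 0.00212453
  w_III·f_III = 0.05 × 8.56546e-07 = 4.28273e-08
Marginal: 0.0851193 + 0.00212453 + 4.28273e-08 = 0.0872439
P(Component I | 7 successes out of 16) ≈ 0.9756

0.9756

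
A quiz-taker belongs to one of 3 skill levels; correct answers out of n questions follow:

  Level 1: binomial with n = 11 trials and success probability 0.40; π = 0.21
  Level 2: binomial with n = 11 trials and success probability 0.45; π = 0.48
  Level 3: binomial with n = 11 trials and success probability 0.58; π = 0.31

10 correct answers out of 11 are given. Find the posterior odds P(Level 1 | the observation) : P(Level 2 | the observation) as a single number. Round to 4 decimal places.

0.1470

Since P(k|x) ∝ π_k f_k(x), the posterior odds are π_i f_i(x) / (π_j f_j(x)).
Evaluate each component's likelihood at the observed value:
  L_1 = C(11,10)·0.40^10·0.60^1 = 11·0.000104858·0.6 = 0.00069206
  L_2 = C(11,10)·0.45^10·0.55^1 = 11·0.000340506·0.55 = 0.00206006
  L_3 = C(11,10)·0.58^10·0.42^1 = 11·0.00430804·0.42 = 0.0199032
Posterior odds = (π_1·L_1) / (π_2·L_2) = (0.21·0.00069206) / (0.48·0.00206006) = 0.000145333 / 0.00098883 ≈ 0.1470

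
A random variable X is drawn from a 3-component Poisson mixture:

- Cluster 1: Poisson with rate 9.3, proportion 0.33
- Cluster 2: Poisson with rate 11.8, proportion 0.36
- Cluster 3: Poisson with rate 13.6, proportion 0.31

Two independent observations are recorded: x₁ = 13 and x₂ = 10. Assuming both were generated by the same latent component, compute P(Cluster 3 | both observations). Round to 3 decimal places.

0.282

Apply Bayes' rule: the posterior for each component is proportional to its prior times its likelihood at x.
Since both observations come from the same component, the likelihood for component k is f_k(x₁)·f_k(x₂).
  f_1 = [e^(−9.3)·9.3^13/13! = 0.0571557] × [0.121935] = 0.00696927
  f_2 = [e^(−11.8)·11.8^13/13! = 0.103636] × [0.108239] = 0.0112174
  f_3 = [e^(−13.6)·13.6^13/13! = 0.108473] × [0.0739982] = 0.00802679
Multiply by the mixture weights:
  π_1·f_1 = 0.33 × 0.00696927 = 0.00229986
  π_2·f_2 = 0.36 × 0.0112174 = 0.00403827
  π_3·f_3 = 0.31 × 0.00802679 = 0.0024883
Sum: 0.00229986 + 0.00403827 + 0.0024883 = 0.00882643
So the posterior for Cluster 3 is 0.0024883 / 0.00882643 ≈ 0.282.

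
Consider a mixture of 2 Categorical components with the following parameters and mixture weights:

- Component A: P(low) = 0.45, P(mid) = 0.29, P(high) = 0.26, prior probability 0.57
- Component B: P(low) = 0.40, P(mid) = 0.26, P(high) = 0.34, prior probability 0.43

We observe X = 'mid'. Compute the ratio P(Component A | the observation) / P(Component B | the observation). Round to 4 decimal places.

Posterior odds = (w_i f_i(x)) / (w_j f_j(x)); the normalising sum cancels.
Categorical probabilities:
  f_A = 0.29
  f_B = 0.26
Odds = (0.57/0.43) × (0.29/0.26) = 1.32558 × 1.11538 ≈ 1.4785

1.4785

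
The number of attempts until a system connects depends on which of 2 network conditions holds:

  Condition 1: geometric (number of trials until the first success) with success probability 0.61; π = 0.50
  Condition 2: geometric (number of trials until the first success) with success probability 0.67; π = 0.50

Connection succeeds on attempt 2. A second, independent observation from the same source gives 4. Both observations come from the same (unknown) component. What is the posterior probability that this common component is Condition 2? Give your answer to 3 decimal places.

0.382

P(component k | x) = P(Z=k)·f_k(x) / marginal(x), where marginal(x) = Σ_j P(Z=j)·f_j(x).
Since both observations come from the same component, the likelihood for component k is f_k(x₁)·f_k(x₂).
  L_1 = [0.2379] × [0.0361846] = 0.00860831
  L_2 = [0.2211] × [0.0240778] = 0.0053236
Multiply by the mixture weights:
  P(Z=1)·L_1 = 0.50 × 0.00860831 = 0.00430416
  P(Z=2)·L_2 = 0.50 × 0.0053236 = 0.0026618
Sum: 0.00430416 + 0.0026618 = 0.00696596
Responsibility of Condition 2: 0.0026618 / 0.00696596 ≈ 0.382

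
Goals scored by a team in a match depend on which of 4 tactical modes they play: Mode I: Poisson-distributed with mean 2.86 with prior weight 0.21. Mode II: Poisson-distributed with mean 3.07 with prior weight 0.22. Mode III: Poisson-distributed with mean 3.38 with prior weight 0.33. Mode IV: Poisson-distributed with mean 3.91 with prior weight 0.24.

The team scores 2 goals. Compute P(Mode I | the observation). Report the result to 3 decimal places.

0.248

By Bayes' theorem, P(k | x) = π_k f_k(x) / Σ_j π_j f_j(x).
Poisson probabilities:
  p_I = 0.234218
  p_II = 0.218757
  p_III = 0.194486
  p_IV = 0.153191
Unnormalised posteriors:
  π_I·p_I = 0.21 × 0.234218 = 0.0491857
  π_II·p_II = 0.22 × 0.218757 = 0.0481266
  π_III·p_III = 0.33 × 0.194486 = 0.0641803
  π_IV·p_IV = 0.24 × 0.153191 = 0.0367657
Sum: 0.0491857 + 0.0481266 + 0.0641803 + 0.0367657 = 0.198258
P(Mode I | the observation) ≈ 0.248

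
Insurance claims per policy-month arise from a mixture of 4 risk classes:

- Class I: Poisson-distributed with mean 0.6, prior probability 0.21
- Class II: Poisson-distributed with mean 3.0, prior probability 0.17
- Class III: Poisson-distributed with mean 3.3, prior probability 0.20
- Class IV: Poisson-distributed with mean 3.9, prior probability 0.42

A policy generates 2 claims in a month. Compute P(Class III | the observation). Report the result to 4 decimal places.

P(component k | x) = π_k·f_k(x) / marginal(x), where marginal(x) = Σ_j π_j·f_j(x).
Evaluate each component's likelihood at the observed value:
  f_I = e^(−0.6)·0.6^2/2! = 0.0987861
  f_II = e^(−3.0)·3.0^2/2! = 0.224042
  f_III = e^(−3.3)·3.3^2/2! = 0.200829
  f_IV = e^(−3.9)·3.9^2/2! = 0.15394
Unnormalised posteriors:
  π_I·f_I = 0.21 × 0.0987861 = 0.0207451
  π_II·f_II = 0.17 × 0.224042 = 0.0380871
  π_III·f_III = 0.20 × 0.200829 = 0.0401658
  π_IV·f_IV = 0.42 × 0.15394 = 0.0646547
Evidence: 0.0207451 + 0.0380871 + 0.0401658 + 0.0646547 = 0.163653
So the posterior for Class III is 0.0401658 / 0.163653 ≈ 0.2454.

0.2454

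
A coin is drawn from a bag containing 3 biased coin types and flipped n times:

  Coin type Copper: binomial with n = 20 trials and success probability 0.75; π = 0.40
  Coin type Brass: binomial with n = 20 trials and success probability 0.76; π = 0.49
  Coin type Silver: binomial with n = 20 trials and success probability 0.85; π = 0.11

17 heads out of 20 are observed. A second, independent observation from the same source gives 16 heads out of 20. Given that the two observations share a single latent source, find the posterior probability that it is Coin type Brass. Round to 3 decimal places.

Posterior ∝ prior × likelihood, so P(k | x) ∝ π_k f_k(x); normalise over all components.
Since both observations come from the same component, the likelihood for component k is f_k(x₁)·f_k(x₂).
  p_Copper = [C(20,17)·0.75^17·0.25^3 = 1140·0.00751695·0.015625 = 0.133896] × [0.189685] = 0.0253981
  p_Brass = [C(20,17)·0.76^17·0.24^3 = 1140·0.00941523·0.013824 = 0.148378] × [0.199139] = 0.0295478
  p_Silver = [C(20,17)·0.85^17·0.15^3 = 1140·0.0631134·0.003375 = 0.242829] × [0.182122] = 0.0442244
Multiply by the mixture weights:
  π_Copper·p_Copper = 0.40 × 0.0253981 = 0.0101592
  π_Brass·p_Brass = 0.49 × 0.0295478 = 0.0144784
  π_Silver·p_Silver = 0.11 × 0.0442244 = 0.00486468
Normaliser: 0.0101592 + 0.0144784 + 0.00486468 = 0.0295024
P(Coin type Brass | x₁,x₂) ≈ 0.491

0.491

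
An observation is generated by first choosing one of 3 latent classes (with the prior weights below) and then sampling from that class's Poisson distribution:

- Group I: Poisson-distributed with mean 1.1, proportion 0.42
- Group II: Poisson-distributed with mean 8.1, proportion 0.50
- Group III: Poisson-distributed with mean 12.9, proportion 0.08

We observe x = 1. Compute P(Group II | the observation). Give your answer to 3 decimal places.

Posterior ∝ prior × likelihood, so P(k | x) ∝ w_k f_k(x); normalise over all components.
Component likelihoods at x = 1:
  f_I = 0.366158
  f_II = 0.00245867
  f_III = 3.22248e-05
Multiply by the mixture weights:
  w_I·f_I = 0.42 × 0.366158 = 0.153786
  w_II·f_II = 0.50 × 0.00245867 = 0.00122933
  w_III·f_III = 0.08 × 3.22248e-05 = 2.57799e-06
Normaliser: 0.153786 + 0.00122933 + 2.57799e-06 = 0.155018
P(Group II | 1) ≈ 0.008

0.008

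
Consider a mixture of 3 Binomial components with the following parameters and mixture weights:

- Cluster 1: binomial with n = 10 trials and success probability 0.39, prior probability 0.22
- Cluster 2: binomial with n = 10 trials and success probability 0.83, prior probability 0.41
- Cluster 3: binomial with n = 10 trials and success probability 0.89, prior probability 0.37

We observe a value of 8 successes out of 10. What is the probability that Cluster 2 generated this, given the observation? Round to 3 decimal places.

0.596

The responsibility of component k is P(Z=k) f_k(x) divided by Σ_j P(Z=j) f_j(x).
Component likelihoods at x = 8 successes out of 10:
  f_1 = 0.00896167
  f_2 = 0.292911
  f_3 = 0.214347
Unnormalised posteriors:
  P(Z=1)·f_1 = 0.22 × 0.00896167 = 0.00197157
  P(Z=2)·f_2 = 0.41 × 0.292911 = 0.120093
  P(Z=3)·f_3 = 0.37 × 0.214347 = 0.0793085
Marginal: 0.00197157 + 0.120093 + 0.0793085 = 0.201373
Responsibility of Cluster 2: 0.120093 / 0.201373 ≈ 0.596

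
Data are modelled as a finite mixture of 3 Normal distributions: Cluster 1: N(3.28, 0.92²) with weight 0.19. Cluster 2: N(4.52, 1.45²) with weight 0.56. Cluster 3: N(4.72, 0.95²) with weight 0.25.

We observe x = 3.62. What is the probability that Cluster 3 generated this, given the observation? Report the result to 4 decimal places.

0.2084

The responsibility of component k is P(Z=k) f_k(x) divided by Σ_j P(Z=j) f_j(x).
Normal densities:
  f_1 = 0.405009
  f_2 = 0.226926
  f_3 = 0.214809
Unnormalised posteriors:
  P(Z=1)·f_1 = 0.19 × 0.405009 = 0.0769517
  P(Z=2)·f_2 = 0.56 × 0.226926 = 0.127079
  P(Z=3)·f_3 = 0.25 × 0.214809 = 0.0537023
Normaliser: 0.0769517 + 0.127079 + 0.0537023 = 0.257733
P(Cluster 3 | 3.62) ≈ 0.2084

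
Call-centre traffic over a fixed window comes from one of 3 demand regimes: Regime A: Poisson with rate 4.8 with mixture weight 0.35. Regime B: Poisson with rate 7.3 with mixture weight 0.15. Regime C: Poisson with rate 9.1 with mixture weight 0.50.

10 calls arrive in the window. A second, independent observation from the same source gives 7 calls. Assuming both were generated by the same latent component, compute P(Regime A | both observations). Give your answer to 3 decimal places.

0.054

Apply Bayes' rule: the posterior for each component is proportional to its prior times its likelihood at x.
Since both observations come from the same component, the likelihood for component k is f_k(x₁)·f_k(x₂).
  f_A = [e^(−4.8)·4.8^10/10! = 0.0147243] × [0.0958616] = 0.0014115
  f_B = [e^(−7.3)·7.3^10/10! = 0.0800048] × [0.148074] = 0.0118467
  f_C = [e^(−9.1)·9.1^10/10! = 0.119832] × [0.114493] = 0.0137199
Unnormalised posteriors:
  P(Z=A)·f_A = 0.35 × 0.0014115 = 0.000494024
  P(Z=B)·f_B = 0.15 × 0.0118467 = 0.001777
  P(Z=C)·f_C = 0.50 × 0.0137199 = 0.00685994
Sum: 0.000494024 + 0.001777 + 0.00685994 = 0.00913097
P(Regime A | data) ≈ 0.054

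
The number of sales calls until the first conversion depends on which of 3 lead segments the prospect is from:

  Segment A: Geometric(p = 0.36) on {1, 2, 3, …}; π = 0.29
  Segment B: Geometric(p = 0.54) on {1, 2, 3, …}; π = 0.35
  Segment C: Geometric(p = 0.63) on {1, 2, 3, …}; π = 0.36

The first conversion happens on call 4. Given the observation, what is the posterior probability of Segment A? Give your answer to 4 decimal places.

Apply Bayes' rule: the posterior for each component is proportional to its prior times its likelihood at x.
Component likelihoods at x = 4:
  p_A = 0.36·(1−0.36)^3 = 0.36·0.262144 = 0.0943718
  p_B = 0.54·(1−0.54)^3 = 0.54·0.097336 = 0.0525614
  p_C = 0.63·(1−0.63)^3 = 0.63·0.050653 = 0.0319114
Prior × likelihood for each component:
  π_A·p_A = 0.29 × 0.0943718 = 0.0273678
  π_B·p_B = 0.35 × 0.0525614 = 0.0183965
  π_C·p_C = 0.36 × 0.0319114 = 0.0114881
Normaliser: 0.0273678 + 0.0183965 + 0.0114881 = 0.0572524
Responsibility of Segment A: 0.0273678 / 0.0572524 ≈ 0.4780

0.4780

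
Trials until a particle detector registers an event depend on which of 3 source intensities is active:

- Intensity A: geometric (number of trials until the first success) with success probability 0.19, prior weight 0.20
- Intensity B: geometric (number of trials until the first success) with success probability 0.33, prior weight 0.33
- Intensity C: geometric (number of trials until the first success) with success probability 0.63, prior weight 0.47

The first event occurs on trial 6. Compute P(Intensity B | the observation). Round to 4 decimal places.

Posterior ∝ prior × likelihood, so P(k | x) ∝ w_k f_k(x); normalise over all components.
Component likelihoods at x = 6:
  p_A = 0.0662489
  p_B = 0.0445541
  p_C = 0.00436867
Multiply by the mixture weights:
  w_A·p_A = 0.20 × 0.0662489 = 0.0132498
  w_B·p_B = 0.33 × 0.0445541 = 0.0147029
  w_C·p_C = 0.47 × 0.00436867 = 0.00205327
Evidence: 0.0132498 + 0.0147029 + 0.00205327 = 0.0300059
P(Intensity B | 6) ≈ 0.4900

0.4900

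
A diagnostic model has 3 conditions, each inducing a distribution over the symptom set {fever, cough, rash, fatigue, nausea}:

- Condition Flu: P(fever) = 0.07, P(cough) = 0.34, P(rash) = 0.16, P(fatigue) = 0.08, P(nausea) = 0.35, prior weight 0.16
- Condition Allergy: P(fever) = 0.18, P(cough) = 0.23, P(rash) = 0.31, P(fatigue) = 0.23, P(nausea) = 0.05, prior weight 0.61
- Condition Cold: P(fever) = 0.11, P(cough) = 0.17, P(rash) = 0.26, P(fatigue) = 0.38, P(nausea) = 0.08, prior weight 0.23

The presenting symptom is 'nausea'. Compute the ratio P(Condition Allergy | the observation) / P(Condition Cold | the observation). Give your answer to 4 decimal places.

Since P(k|x) ∝ P(Z=k) f_k(x), the posterior odds are P(Z=i) f_i(x) / (P(Z=j) f_j(x)).
Evaluate each component's likelihood at the observed value:
  f_Flu = 0.35
  f_Allergy = 0.05
  f_Cold = 0.08
Odds = (0.61/0.23) × (0.05/0.08) = 2.65217 × 0.625 ≈ 1.6576

1.6576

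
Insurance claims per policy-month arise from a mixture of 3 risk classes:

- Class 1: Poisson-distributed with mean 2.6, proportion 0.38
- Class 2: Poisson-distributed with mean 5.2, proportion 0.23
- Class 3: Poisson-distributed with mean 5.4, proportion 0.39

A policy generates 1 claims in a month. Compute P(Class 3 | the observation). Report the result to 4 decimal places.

0.1063

P(component k | x) = P(Z=k)·f_k(x) / marginal(x), where marginal(x) = Σ_j P(Z=j)·f_j(x).
Poisson probabilities:
  L_1 = 0.193111
  L_2 = 0.0286861
  L_3 = 0.0243895
Weight by the priors:
  P(Z=1)·L_1 = 0.38 × 0.193111 = 0.0733823
  P(Z=2)·L_2 = 0.23 × 0.0286861 = 0.00659781
  P(Z=3)·L_3 = 0.39 × 0.0243895 = 0.00951192
Evidence: 0.0733823 + 0.00659781 + 0.00951192 = 0.089492
P(Class 3 | the observation) = 0.00951192 / 0.089492 ≈ 0.1063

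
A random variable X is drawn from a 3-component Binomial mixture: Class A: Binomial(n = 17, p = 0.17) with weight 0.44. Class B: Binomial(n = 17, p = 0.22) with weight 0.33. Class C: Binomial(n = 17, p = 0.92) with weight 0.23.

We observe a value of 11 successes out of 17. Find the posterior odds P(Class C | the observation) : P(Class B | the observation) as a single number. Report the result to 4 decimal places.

The posterior odds equal the prior odds times the likelihood ratio: (w_i/w_j)·(f_i(x)/f_j(x)).
Component likelihoods at x = 11 successes out of 17:
  L_A = C(17,11)·0.17^11·0.83^6 = 12376·3.42719e-09·0.32694 = 1.38671e-05
  L_B = C(17,11)·0.22^11·0.78^6 = 12376·5.84318e-08·0.2252 = 0.000162854
  L_C = C(17,11)·0.92^11·0.08^6 = 12376·0.399637·2.62144e-07 = 0.00129654
Odds = (0.23/0.33) × (0.00129654/0.000162854) = 0.69697 × 7.96139 ≈ 5.5488

5.5488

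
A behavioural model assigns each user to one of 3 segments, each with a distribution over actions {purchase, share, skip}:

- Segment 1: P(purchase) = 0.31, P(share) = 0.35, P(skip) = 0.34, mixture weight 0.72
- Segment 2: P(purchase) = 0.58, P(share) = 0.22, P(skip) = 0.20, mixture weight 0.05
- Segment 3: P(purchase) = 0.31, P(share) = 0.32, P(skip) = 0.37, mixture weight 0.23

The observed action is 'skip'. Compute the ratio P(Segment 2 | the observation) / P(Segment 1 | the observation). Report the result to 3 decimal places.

0.041

The posterior odds equal the prior odds times the likelihood ratio: (π_i/π_j)·(f_i(x)/f_j(x)).
Categorical probabilities:
  f_1 = P(skip | comp) = 0.34
  f_2 = P(skip | comp) = 0.20
  f_3 = P(skip | comp) = 0.37
Odds = (0.05/0.72) × (0.2/0.34) = 0.0694444 × 0.588235 ≈ 0.041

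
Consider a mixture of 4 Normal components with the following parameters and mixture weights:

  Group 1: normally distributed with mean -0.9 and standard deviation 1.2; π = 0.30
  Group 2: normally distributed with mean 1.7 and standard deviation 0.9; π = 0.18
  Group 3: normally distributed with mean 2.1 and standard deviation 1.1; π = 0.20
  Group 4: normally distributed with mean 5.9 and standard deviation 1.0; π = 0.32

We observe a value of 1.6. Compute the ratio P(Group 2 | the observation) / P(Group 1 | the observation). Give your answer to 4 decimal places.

Since P(k|x) ∝ π_k f_k(x), the posterior odds are π_i f_i(x) / (π_j f_j(x)).
Component likelihoods at x = 1.6:
  f_1 = (1/(1.2·√(2π)))·exp(−(1.6−-0.9)²/(2·1.2²)) = 0.332452·exp(-2.17014) = 0.0379533
  f_2 = (1/(0.9·√(2π)))·exp(−(1.6−1.7)²/(2·0.9²)) = 0.443269·exp(-0.00617) = 0.440541
  f_3 = (1/(1.1·√(2π)))·exp(−(1.6−2.1)²/(2·1.1²)) = 0.362675·exp(-0.10331) = 0.327079
  f_4 = (1/(1.0·√(2π)))·exp(−(1.6−5.9)²/(2·1.0²)) = 0.398942·exp(-9.24500) = 3.85352e-05
Posterior odds = (π_2·f_2) / (π_1·f_1) = (0.18·0.440541) / (0.30·0.0379533) = 0.0792975 / 0.011386 ≈ 6.9645

6.9645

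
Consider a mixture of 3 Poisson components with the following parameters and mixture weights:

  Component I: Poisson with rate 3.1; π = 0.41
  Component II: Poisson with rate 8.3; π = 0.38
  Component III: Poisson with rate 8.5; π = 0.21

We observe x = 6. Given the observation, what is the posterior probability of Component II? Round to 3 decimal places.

By Bayes' theorem, P(k | x) = P(Z=k) f_k(x) / Σ_j P(Z=j) f_j(x).
Component likelihoods at x = 6:
  f_I = 0.0555296
  f_II = 0.112847
  f_III = 0.106581
Unnormalised posteriors:
  P(Z=I)·f_I = 0.41 × 0.0555296 = 0.0227671
  P(Z=II)·f_II = 0.38 × 0.112847 = 0.042882
  P(Z=III)·f_III = 0.21 × 0.106581 = 0.0223819
Marginal: 0.0227671 + 0.042882 + 0.0223819 = 0.0880311
P(Component II | 6) = 0.042882 / 0.0880311 ≈ 0.487

0.487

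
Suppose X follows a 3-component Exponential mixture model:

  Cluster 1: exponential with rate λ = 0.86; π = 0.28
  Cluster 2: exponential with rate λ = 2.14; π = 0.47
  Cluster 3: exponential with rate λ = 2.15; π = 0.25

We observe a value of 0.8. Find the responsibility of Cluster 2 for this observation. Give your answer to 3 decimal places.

0.455

Apply Bayes' rule: the posterior for each component is proportional to its prior times its likelihood at x.
Component likelihoods at x = 0.8:
  p_1 = 0.432219
  p_2 = 0.386279
  p_3 = 0.384992
Multiply by the mixture weights:
  π_1·p_1 = 0.28 × 0.432219 = 0.121021
  π_2·p_2 = 0.47 × 0.386279 = 0.181551
  π_3·p_3 = 0.25 × 0.384992 = 0.0962481
Marginal: 0.121021 + 0.181551 + 0.0962481 = 0.398821
Responsibility of Cluster 2: 0.181551 / 0.398821 ≈ 0.455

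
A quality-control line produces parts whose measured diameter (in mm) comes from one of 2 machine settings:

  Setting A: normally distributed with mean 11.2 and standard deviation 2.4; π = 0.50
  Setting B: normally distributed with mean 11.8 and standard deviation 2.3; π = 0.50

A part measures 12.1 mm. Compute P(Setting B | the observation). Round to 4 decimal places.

0.5261

P(component k | x) = π_k·f_k(x) / marginal(x), where marginal(x) = Σ_j π_j·f_j(x).
Normal densities:
  p_A = 0.15494
  p_B = 0.171984
Unnormalised posteriors:
  π_A·p_A = 0.50 × 0.15494 = 0.0774698
  π_B·p_B = 0.50 × 0.171984 = 0.085992
Evidence: 0.0774698 + 0.085992 = 0.163462
P(Setting B | data) = 0.085992 / 0.163462 ≈ 0.5261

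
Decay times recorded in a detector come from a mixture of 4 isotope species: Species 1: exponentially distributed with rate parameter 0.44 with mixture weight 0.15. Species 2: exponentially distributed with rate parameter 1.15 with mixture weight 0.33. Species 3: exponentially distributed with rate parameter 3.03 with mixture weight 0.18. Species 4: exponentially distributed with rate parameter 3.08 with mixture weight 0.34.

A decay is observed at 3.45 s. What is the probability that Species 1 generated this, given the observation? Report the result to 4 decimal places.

0.6670

By Bayes' theorem, P(k | x) = π_k f_k(x) / Σ_j π_j f_j(x).
Component likelihoods at x = 3.45 s:
  p_1 = 0.0964259
  p_2 = 0.0217588
  p_3 = 8.74068e-05
  p_4 = 7.47718e-05
Weight by the priors:
  π_1·p_1 = 0.15 × 0.0964259 = 0.0144639
  π_2·p_2 = 0.33 × 0.0217588 = 0.0071804
  π_3·p_3 = 0.18 × 8.74068e-05 = 1.57332e-05
  π_4·p_4 = 0.34 × 7.47718e-05 = 2.54224e-05
Sum: 0.0144639 + 0.0071804 + 1.57332e-05 + 2.54224e-05 = 0.0216854
P(Species 1 | 3.45 s) ≈ 0.6670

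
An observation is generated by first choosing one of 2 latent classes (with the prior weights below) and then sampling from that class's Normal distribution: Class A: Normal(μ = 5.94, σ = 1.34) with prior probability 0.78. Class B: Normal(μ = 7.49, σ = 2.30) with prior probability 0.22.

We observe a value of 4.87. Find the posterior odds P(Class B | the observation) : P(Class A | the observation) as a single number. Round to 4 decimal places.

The posterior odds equal the prior odds times the likelihood ratio: (π_i/π_j)·(f_i(x)/f_j(x)).
Normal densities:
  L_A = (1/(1.34·√(2π)))·exp(−(4.87−5.94)²/(2·1.34²)) = 0.297718·exp(-0.31881) = 0.216446
  L_B = (1/(2.30·√(2π)))·exp(−(4.87−7.49)²/(2·2.30²)) = 0.173453·exp(-0.64881) = 0.0906584
Odds = (0.22/0.78) × (0.0906584/0.216446) = 0.282051 × 0.41885 ≈ 0.1181

0.1181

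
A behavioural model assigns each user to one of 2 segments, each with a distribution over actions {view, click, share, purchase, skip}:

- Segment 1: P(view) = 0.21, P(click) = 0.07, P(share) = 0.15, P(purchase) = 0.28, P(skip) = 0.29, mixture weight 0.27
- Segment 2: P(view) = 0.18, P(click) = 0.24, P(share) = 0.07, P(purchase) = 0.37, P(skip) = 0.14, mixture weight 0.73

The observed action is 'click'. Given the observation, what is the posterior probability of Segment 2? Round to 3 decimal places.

Apply Bayes' rule: the posterior for each component is proportional to its prior times its likelihood at x.
Evaluate each component's likelihood at the observed value:
  L_1 = 0.07
  L_2 = 0.24
Weight by the priors:
  w_1·L_1 = 0.27 × 0.07 = 0.0189
  w_2·L_2 = 0.73 × 0.24 = 0.1752
Marginal: 0.0189 + 0.1752 = 0.1941
So the posterior for Segment 2 is 0.1752 / 0.1941 ≈ 0.903.

0.903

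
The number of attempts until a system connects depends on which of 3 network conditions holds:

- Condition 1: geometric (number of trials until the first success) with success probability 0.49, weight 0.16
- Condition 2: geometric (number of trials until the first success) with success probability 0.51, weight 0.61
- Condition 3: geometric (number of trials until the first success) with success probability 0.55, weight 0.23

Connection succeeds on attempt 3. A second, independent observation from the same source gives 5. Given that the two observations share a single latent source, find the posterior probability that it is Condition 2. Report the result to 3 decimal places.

0.637

The responsibility of component k is w_k f_k(x) divided by Σ_j w_j f_j(x).
Since both observations come from the same component, the likelihood for component k is f_k(x₁)·f_k(x₂).
  f_1 = [0.127449] × [0.0331495] = 0.00422487
  f_2 = [0.122451] × [0.0294005] = 0.00360012
  f_3 = [0.111375] × [0.0225534] = 0.00251189
Prior × likelihood for each component:
  w_1·f_1 = 0.16 × 0.00422487 = 0.000675979
  w_2·f_2 = 0.61 × 0.00360012 = 0.00219607
  w_3·f_3 = 0.23 × 0.00251189 = 0.000577734
Evidence: 0.000675979 + 0.00219607 + 0.000577734 = 0.00344979
P(Condition 2 | x) = 0.00219607 / 0.00344979 ≈ 0.637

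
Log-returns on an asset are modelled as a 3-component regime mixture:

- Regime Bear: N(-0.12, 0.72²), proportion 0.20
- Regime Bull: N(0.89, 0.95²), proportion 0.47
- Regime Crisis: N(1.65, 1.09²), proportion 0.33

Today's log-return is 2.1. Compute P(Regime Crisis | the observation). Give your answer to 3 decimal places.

0.556

Apply Bayes' rule: the posterior for each component is proportional to its prior times its likelihood at x.
Normal densities:
  p_Bear = 0.00477717
  p_Bull = 0.186601
  p_Crisis = 0.336103
Multiply by the mixture weights:
  P(Z=Bear)·p_Bear = 0.20 × 0.00477717 = 0.000955434
  P(Z=Bull)·p_Bull = 0.47 × 0.186601 = 0.0877026
  P(Z=Crisis)·p_Crisis = 0.33 × 0.336103 = 0.110914
Evidence: 0.000955434 + 0.0877026 + 0.110914 = 0.199572
So the posterior for Regime Crisis is 0.110914 / 0.199572 ≈ 0.556.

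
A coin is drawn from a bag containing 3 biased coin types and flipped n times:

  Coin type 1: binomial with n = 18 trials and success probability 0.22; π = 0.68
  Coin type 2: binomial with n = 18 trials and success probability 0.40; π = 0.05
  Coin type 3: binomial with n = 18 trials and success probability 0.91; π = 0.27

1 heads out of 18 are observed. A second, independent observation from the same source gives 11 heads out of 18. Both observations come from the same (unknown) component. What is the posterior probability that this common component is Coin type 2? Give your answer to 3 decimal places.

0.150

The responsibility of component k is π_k f_k(x) divided by Σ_j π_j f_j(x).
Since both observations come from the same component, the likelihood for component k is f_k(x₁)·f_k(x₂).
  f_1 = [0.0579834] × [0.000326638] = 1.89396e-05
  f_2 = [0.00121872] × [0.0373657] = 4.55383e-05
  f_3 = [2.73172e-17] × [0.000539396] = 1.47348e-20
Weight by the priors:
  π_1·f_1 = 0.68 × 1.89396e-05 = 1.28789e-05
  π_2·f_2 = 0.05 × 4.55383e-05 = 2.27692e-06
  π_3·f_3 = 0.27 × 1.47348e-20 = 3.9784e-21
Evidence: 1.28789e-05 + 2.27692e-06 + 3.9784e-21 = 1.51558e-05
P(Coin type 2 | data) = 2.27692e-06 / 1.51558e-05 ≈ 0.150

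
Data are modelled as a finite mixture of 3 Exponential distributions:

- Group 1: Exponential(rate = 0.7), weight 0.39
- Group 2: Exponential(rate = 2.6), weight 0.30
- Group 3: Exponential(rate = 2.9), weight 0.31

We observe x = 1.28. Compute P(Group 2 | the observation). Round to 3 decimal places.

Apply Bayes' rule: the posterior for each component is proportional to its prior times its likelihood at x.
Evaluate each component's likelihood at the observed value:
  f_1 = 0.7·e^(−0.7·1.28) = 0.7·e^(−0.8960) = 0.285739
  f_2 = 2.6·e^(−2.6·1.28) = 2.6·e^(−3.3280) = 0.0932484
  f_3 = 2.9·e^(−2.9·1.28) = 2.9·e^(−3.7120) = 0.070843
Prior × likelihood for each component:
  P(Z=1)·f_1 = 0.39 × 0.285739 = 0.111438
  P(Z=2)·f_2 = 0.30 × 0.0932484 = 0.0279745
  P(Z=3)·f_3 = 0.31 × 0.070843 = 0.0219613
Sum: 0.111438 + 0.0279745 + 0.0219613 = 0.161374
So the posterior for Group 2 is 0.0279745 / 0.161374 ≈ 0.173.

0.173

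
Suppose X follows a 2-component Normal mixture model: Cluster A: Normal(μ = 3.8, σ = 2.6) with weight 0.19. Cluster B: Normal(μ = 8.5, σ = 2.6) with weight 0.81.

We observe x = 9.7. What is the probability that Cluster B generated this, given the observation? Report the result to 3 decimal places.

0.981

Apply Bayes' rule: the posterior for each component is proportional to its prior times its likelihood at x.
Evaluate each component's likelihood at the observed value:
  p_A = 0.0116884
  p_B = 0.137937
Prior × likelihood for each component:
  w_A·p_A = 0.19 × 0.0116884 = 0.00222081
  w_B·p_B = 0.81 × 0.137937 = 0.111729
Sum: 0.00222081 + 0.111729 = 0.11395
Responsibility of Cluster B: 0.111729 / 0.11395 ≈ 0.981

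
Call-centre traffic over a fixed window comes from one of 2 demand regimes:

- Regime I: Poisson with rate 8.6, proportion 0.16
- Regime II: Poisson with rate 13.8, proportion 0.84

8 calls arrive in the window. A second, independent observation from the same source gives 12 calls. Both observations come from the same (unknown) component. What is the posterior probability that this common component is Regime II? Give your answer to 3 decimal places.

Apply Bayes' rule: the posterior for each component is proportional to its prior times its likelihood at x.
Since both observations come from the same component, the likelihood for component k is f_k(x₁)·f_k(x₂).
  L_I = [0.136626] × [0.0629089] = 0.00859501
  L_II = [0.0331321] × [0.101146] = 0.00335117
Weight by the priors:
  P(Z=I)·L_I = 0.16 × 0.00859501 = 0.0013752
  P(Z=II)·L_II = 0.84 × 0.00335117 = 0.00281498
Sum: 0.0013752 + 0.00281498 = 0.00419019
So the posterior for Regime II is 0.00281498 / 0.00419019 ≈ 0.672.

0.672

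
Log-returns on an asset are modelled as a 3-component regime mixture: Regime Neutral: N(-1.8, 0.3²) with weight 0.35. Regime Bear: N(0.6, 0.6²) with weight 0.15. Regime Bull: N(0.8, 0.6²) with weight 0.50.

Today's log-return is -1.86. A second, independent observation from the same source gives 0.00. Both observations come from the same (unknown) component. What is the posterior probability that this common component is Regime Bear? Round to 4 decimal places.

By Bayes' theorem, P(k | x) = P(Z=k) f_k(x) / Σ_j P(Z=j) f_j(x).
Since both observations come from the same component, the likelihood for component k is f_k(x₁)·f_k(x₂).
  p_Neutral = [1.30348] × [2.02529e-08] = 2.63992e-08
  p_Bear = [0.000148769] × [0.403285] = 5.99964e-05
  p_Bull = [3.58798e-05] × [0.27335] = 9.80776e-06
Unnormalised posteriors:
  P(Z=Neutral)·p_Neutral = 0.35 × 2.63992e-08 = 9.23973e-09
  P(Z=Bear)·p_Bear = 0.15 × 5.99964e-05 = 8.99946e-06
  P(Z=Bull)·p_Bull = 0.50 × 9.80776e-06 = 4.90388e-06
Normaliser: 9.23973e-09 + 8.99946e-06 + 4.90388e-06 = 1.39126e-05
So the posterior for Regime Bear is 8.99946e-06 / 1.39126e-05 ≈ 0.6469.

0.6469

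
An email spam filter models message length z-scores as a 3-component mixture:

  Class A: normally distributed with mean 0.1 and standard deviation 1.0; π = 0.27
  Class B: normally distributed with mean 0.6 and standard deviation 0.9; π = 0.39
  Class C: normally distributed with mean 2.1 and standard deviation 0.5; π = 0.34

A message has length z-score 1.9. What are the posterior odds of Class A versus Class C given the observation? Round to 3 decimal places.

0.085

The posterior odds equal the prior odds times the likelihood ratio: (P(Z=i)/P(Z=j))·(f_i(x)/f_j(x)).
Component likelihoods at x = 1.9:
  L_A = (1/(1.0·√(2π)))·exp(−(1.9−0.1)²/(2·1.0²)) = 0.398942·exp(-1.62000) = 0.0789502
  L_B = (1/(0.9·√(2π)))·exp(−(1.9−0.6)²/(2·0.9²)) = 0.443269·exp(-1.04321) = 0.156173
  L_C = (1/(0.5·√(2π)))·exp(−(1.9−2.1)²/(2·0.5²)) = 0.797885·exp(-0.08000) = 0.73654
Odds = (0.27/0.34) × (0.0789502/0.73654) = 0.794118 × 0.107191 ≈ 0.085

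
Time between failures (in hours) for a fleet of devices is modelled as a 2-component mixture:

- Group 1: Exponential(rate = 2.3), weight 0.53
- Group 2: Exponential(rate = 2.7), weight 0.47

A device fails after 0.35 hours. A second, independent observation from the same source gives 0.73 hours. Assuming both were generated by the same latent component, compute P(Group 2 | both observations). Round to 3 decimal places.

0.442

By Bayes' theorem, P(k | x) = w_k f_k(x) / Σ_j w_j f_j(x).
Since both observations come from the same component, the likelihood for component k is f_k(x₁)·f_k(x₂).
  p_1 = [2.3·e^(−2.3·0.35) = 2.3·e^(−0.8050) = 1.0283] × [0.429089] = 0.441233
  p_2 = [2.7·e^(−2.7·0.35) = 2.7·e^(−0.9450) = 1.04943] × [0.376157] = 0.394752
Prior × likelihood for each component:
  w_1·p_1 = 0.53 × 0.441233 = 0.233854
  w_2·p_2 = 0.47 × 0.394752 = 0.185534
Marginal: 0.233854 + 0.185534 = 0.419387
So the posterior for Group 2 is 0.185534 / 0.419387 ≈ 0.442.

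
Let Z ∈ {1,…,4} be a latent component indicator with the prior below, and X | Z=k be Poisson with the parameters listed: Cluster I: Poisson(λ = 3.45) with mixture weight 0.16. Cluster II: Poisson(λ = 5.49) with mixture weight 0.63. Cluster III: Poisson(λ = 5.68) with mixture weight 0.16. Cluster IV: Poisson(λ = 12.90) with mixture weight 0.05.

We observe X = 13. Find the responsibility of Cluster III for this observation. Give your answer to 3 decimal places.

The responsibility of component k is π_k f_k(x) divided by Σ_j π_j f_j(x).
Poisson probabilities:
  f_I = e^(−3.45)·3.45^13/13! = 5.00094e-05
  f_II = e^(−5.49)·5.49^13/13! = 0.00272825
  f_III = e^(−5.68)·5.68^13/13! = 0.0035112
  f_IV = e^(−12.90)·12.90^13/13! = 0.109897
Multiply by the mixture weights:
  π_I·f_I = 0.16 × 5.00094e-05 = 8.00151e-06
  π_II·f_II = 0.63 × 0.00272825 = 0.00171879
  π_III·f_III = 0.16 × 0.0035112 = 0.000561792
  π_IV·f_IV = 0.05 × 0.109897 = 0.00549487
Sum: 8.00151e-06 + 0.00171879 + 0.000561792 + 0.00549487 = 0.00778345
P(Cluster III | 13) ≈ 0.072

0.072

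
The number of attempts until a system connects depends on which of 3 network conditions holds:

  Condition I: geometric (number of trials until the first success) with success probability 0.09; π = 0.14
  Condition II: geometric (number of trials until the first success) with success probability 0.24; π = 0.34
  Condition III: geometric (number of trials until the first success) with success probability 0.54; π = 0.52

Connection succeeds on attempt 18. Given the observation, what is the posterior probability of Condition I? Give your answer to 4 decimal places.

0.7673

Apply Bayes' rule: the posterior for each component is proportional to its prior times its likelihood at x.
Component likelihoods at x = 18:
  p_I = 0.0181112
  p_II = 0.00225966
  p_III = 9.98336e-07
Unnormalised posteriors:
  π_I·p_I = 0.14 × 0.0181112 = 0.00253556
  π_II·p_II = 0.34 × 0.00225966 = 0.000768283
  π_III·p_III = 0.52 × 9.98336e-07 = 5.19135e-07
Marginal: 0.00253556 + 0.000768283 + 5.19135e-07 = 0.00330436
Responsibility of Condition I: 0.00253556 / 0.00330436 ≈ 0.7673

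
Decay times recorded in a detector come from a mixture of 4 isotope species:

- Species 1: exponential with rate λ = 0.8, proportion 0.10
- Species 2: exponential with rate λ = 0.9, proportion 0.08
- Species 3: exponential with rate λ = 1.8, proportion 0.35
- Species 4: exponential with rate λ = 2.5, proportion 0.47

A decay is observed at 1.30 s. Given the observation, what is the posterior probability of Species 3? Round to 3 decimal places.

0.387

By Bayes' theorem, P(k | x) = w_k f_k(x) / Σ_j w_j f_j(x).
Component likelihoods at x = 1.30 s:
  L_1 = 0.282764
  L_2 = 0.27933
  L_3 = 0.17339
  L_4 = 0.0969355
Weight by the priors:
  w_1·L_1 = 0.10 × 0.282764 = 0.0282764
  w_2·L_2 = 0.08 × 0.27933 = 0.0223464
  w_3·L_3 = 0.35 × 0.17339 = 0.0606864
  w_4·L_4 = 0.47 × 0.0969355 = 0.0455597
Denominator: 0.0282764 + 0.0223464 + 0.0606864 + 0.0455597 = 0.156869
P(Species 3 | the observation) = 0.0606864 / 0.156869 ≈ 0.387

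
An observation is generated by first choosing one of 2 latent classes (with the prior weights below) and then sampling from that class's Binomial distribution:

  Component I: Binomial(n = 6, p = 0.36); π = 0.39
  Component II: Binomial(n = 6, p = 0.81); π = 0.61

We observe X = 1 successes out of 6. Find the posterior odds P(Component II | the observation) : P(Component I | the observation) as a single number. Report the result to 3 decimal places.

0.008

The posterior odds equal the prior odds times the likelihood ratio: (w_i/w_j)·(f_i(x)/f_j(x)).
Component likelihoods at x = 1 successes out of 6:
  f_I = C(6,1)·0.36^1·0.64^5 = 6·0.36·0.107374 = 0.231928
  f_II = C(6,1)·0.81^1·0.19^5 = 6·0.81·0.00024761 = 0.00120338
0.000734064 / 0.090452 ≈ 0.008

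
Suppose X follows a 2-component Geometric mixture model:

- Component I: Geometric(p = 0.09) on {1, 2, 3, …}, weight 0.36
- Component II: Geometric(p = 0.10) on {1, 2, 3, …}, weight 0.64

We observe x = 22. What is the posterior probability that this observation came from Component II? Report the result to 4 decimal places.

0.6103

Posterior ∝ prior × likelihood, so P(k | x) ∝ P(Z=k) f_k(x); normalise over all components.
Evaluate each component's likelihood at the observed value:
  f_I = 0.0124197
  f_II = 0.0109419
Prior × likelihood for each component:
  P(Z=I)·f_I = 0.36 × 0.0124197 = 0.0044711
  P(Z=II)·f_II = 0.64 × 0.0109419 = 0.00700282
Marginal: 0.0044711 + 0.00700282 = 0.0114739
P(Component II | 22) = 0.00700282 / 0.0114739 ≈ 0.6103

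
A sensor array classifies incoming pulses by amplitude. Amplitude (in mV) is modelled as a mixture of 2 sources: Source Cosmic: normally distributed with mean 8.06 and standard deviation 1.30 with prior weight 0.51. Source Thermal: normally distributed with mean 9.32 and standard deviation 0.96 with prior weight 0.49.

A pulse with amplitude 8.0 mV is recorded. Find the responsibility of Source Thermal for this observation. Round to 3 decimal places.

0.336

The responsibility of component k is π_k f_k(x) divided by Σ_j π_j f_j(x).
Evaluate each component's likelihood at the observed value:
  f_Cosmic = 0.306552
  f_Thermal = 0.161471
Weight by the priors:
  π_Cosmic·f_Cosmic = 0.51 × 0.306552 = 0.156342
  π_Thermal·f_Thermal = 0.49 × 0.161471 = 0.0791208
Normaliser: 0.156342 + 0.0791208 = 0.235462
P(Source Thermal | data) = 0.0791208 / 0.235462 ≈ 0.336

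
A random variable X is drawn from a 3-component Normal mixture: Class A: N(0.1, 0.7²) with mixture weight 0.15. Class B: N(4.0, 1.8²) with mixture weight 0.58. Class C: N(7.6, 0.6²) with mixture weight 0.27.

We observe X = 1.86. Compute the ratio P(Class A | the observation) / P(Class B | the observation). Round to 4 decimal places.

Posterior odds = (π_i f_i(x)) / (π_j f_j(x)); the normalising sum cancels.
Normal densities:
  f_A = 0.0241594
  f_B = 0.109322
  f_C = 8.89615e-21
0.00362392 / 0.063407 ≈ 0.0572

0.0572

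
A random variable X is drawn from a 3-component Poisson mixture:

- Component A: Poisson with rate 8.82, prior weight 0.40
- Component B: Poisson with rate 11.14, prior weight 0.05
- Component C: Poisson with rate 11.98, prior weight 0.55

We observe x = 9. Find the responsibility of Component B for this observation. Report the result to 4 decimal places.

0.0498

Apply Bayes' rule: the posterior for each component is proportional to its prior times its likelihood at x.
Component likelihoods at x = 9:
  p_A = e^(−8.82)·8.82^9/9! = 0.131515
  p_B = e^(−11.14)·11.14^9/9! = 0.105721
  p_C = e^(−11.98)·11.98^9/9! = 0.0878012
Weight by the priors:
  π_A·p_A = 0.40 × 0.131515 = 0.0526062
  π_B·p_B = 0.05 × 0.105721 = 0.00528607
  π_C·p_C = 0.55 × 0.0878012 = 0.0482907
Evidence: 0.0526062 + 0.00528607 + 0.0482907 = 0.106183
So the posterior for Component B is 0.00528607 / 0.106183 ≈ 0.0498.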